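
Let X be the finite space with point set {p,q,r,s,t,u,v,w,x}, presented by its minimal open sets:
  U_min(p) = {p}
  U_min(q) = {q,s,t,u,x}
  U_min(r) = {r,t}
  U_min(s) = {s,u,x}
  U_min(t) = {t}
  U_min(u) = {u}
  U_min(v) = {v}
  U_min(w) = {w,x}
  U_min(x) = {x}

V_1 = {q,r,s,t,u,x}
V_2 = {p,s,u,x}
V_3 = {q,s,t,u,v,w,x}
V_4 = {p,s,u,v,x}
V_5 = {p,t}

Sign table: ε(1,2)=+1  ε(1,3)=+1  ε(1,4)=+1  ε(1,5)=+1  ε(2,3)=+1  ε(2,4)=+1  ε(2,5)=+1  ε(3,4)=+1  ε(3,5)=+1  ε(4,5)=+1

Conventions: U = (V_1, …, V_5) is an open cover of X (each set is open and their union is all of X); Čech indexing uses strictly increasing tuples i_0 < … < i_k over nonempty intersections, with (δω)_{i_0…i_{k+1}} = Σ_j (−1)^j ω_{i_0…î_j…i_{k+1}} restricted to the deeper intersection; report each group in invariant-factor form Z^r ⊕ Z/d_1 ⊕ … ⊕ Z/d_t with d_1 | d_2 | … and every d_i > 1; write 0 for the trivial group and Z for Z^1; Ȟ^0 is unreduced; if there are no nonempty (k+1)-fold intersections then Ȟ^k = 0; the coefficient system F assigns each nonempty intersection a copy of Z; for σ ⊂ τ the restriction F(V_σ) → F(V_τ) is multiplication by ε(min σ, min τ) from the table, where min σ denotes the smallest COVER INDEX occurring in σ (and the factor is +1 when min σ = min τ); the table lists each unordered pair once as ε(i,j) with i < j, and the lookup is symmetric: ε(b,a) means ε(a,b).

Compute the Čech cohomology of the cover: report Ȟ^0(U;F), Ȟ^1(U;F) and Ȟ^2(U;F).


Ȟ^0(U;F) ≅ Z,  Ȟ^1(U;F) ≅ Z,  Ȟ^2(U;F) ≅ 0

nonempty intersections:
  V12={s,u,x} V13={q,s,t,u,x} V14={s,u,x} V15={t} V23={s,u,x} V24={p,s,u,x} V25={p} V34={s,u,v,x} V35={t} V45={p}
  V123={s,u,x} V124={s,u,x} V134={s,u,x} V135={t} V234={s,u,x} V245={p}
  V1234={s,u,x}
C dims 5,10,6,1; δ0: rk 4, SNF 1^4; δ1: rk 5, SNF 1^5; δ2: rk 1, SNF 1^1
Ȟ^0: (5−4)−0=1 ⇒ Z
Ȟ^1: (10−5)−4=1 ⇒ Z
Ȟ^2: (6−1)−5=0 ⇒ 0


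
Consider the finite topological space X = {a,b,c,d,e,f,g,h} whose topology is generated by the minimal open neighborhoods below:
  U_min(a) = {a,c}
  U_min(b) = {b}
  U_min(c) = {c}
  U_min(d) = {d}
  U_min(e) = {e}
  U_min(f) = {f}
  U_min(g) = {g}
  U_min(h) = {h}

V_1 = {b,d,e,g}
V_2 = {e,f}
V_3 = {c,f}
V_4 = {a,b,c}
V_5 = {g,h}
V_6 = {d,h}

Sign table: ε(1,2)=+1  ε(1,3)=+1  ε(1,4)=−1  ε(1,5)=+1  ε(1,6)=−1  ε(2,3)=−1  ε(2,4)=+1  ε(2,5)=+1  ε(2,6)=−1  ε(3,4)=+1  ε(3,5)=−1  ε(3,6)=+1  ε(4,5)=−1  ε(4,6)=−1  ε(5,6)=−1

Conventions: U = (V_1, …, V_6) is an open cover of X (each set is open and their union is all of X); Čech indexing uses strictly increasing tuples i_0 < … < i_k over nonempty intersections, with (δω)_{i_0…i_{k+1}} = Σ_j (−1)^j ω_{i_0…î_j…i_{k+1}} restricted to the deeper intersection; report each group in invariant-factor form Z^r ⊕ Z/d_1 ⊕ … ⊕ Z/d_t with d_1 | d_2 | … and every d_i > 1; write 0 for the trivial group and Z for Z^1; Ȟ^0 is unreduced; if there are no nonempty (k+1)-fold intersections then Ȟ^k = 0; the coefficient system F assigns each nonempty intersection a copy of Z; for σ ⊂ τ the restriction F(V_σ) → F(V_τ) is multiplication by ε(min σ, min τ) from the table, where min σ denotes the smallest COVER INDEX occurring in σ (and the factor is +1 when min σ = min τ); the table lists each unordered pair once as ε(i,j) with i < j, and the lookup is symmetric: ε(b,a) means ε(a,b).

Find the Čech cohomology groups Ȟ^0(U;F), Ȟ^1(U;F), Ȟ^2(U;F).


Ȟ^0 = Z, Ȟ^1 = Z^2 and Ȟ^2 = 0

nerve simplices:
  V12={e} V14={b} V15={g} V16={d} V23={f} V34={c} V56={h}
C dims 6,7; δ0: rk 5, SNF 1^5
degree 0: 6−5−0 = 1 → Ȟ^0 ≅ Z
degree 1: 7−0−5 = 2 → Ȟ^1 ≅ Z^2
degree 2: 0−0−0 = 0 → Ȟ^2 ≅ 0


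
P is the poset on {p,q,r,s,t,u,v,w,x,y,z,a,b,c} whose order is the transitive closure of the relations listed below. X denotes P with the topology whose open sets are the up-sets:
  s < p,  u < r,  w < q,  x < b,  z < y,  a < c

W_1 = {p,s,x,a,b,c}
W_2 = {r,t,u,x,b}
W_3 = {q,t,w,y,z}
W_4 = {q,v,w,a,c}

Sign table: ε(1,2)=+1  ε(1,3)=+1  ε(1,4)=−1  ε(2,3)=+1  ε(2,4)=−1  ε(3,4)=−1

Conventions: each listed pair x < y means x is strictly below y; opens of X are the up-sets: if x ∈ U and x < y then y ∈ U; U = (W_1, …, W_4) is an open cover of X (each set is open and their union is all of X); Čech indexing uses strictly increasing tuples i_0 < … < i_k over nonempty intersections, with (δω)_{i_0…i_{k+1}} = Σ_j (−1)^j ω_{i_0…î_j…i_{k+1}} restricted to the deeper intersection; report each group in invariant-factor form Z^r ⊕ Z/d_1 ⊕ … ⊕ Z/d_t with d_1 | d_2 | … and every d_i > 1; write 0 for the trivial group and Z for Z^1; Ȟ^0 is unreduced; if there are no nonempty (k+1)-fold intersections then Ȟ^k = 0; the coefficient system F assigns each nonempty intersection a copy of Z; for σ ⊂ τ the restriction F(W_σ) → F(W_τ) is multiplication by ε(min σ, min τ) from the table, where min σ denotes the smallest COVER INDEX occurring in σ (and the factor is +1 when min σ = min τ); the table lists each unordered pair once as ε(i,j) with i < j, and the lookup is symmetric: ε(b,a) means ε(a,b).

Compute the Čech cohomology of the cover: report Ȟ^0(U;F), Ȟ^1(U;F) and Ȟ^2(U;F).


Ȟ^0 = Z,  Ȟ^1 = Z,  Ȟ^2 = 0

cover nerve:
  W12={x,b} W14={a,c} W23={t} W34={q,w}
C dims 4,4; δ0: rk 3, SNF 1^3
Ȟ^0: (4−3)−0=1 ⇒ Z
Ȟ^1: (4−0)−3=1 ⇒ Z
Ȟ^2: (0−0)−0=0 ⇒ 0


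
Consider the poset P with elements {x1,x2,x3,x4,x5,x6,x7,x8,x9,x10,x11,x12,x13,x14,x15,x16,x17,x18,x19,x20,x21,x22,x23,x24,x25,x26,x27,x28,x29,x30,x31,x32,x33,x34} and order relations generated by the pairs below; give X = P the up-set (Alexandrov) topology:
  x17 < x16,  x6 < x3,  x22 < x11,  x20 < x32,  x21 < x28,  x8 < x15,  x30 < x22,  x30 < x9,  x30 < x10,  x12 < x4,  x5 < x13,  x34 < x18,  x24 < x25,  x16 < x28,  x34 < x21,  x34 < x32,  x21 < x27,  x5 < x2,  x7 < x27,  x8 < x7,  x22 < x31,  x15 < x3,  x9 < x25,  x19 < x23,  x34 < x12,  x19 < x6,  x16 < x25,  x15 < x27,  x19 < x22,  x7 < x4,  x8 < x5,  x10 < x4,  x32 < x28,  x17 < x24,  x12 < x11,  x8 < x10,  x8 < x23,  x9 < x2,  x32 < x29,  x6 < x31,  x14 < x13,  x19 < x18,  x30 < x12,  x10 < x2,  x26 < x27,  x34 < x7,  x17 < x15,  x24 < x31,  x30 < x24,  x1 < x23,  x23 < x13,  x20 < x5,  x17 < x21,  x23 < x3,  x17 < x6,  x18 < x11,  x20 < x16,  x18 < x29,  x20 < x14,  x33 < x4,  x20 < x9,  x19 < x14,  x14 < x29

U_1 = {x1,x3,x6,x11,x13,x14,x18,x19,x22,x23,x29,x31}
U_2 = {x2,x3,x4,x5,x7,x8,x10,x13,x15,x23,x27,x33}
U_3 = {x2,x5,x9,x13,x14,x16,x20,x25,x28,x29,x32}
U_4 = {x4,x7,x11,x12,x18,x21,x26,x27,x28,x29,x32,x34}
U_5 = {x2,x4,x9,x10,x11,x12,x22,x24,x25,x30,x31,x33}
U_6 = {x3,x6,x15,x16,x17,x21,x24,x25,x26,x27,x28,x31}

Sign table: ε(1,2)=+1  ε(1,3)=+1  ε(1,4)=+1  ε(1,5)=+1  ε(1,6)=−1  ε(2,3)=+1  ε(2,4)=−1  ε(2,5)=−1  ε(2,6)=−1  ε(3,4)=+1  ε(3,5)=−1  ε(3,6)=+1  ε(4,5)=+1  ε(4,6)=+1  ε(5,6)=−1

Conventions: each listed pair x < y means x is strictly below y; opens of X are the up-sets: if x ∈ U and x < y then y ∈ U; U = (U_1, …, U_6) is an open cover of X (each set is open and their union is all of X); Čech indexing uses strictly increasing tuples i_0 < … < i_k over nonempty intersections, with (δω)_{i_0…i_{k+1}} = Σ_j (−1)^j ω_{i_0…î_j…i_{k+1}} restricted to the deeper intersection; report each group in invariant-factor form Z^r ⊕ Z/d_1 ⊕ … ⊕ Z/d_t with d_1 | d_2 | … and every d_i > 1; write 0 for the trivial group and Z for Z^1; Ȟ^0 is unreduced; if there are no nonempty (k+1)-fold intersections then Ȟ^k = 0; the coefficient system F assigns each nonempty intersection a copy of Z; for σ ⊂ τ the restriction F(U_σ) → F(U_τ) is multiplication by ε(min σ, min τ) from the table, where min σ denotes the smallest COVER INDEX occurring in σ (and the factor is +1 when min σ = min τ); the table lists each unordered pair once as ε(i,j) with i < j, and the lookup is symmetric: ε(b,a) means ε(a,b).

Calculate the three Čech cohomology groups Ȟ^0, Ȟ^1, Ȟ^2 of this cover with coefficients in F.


Ȟ^0(U;F) ≅ 0; Ȟ^1(U;F) ≅ Z/2; Ȟ^2(U;F) ≅ Z

nonempty intersections:
  U12={x3,x13,x23} U13={x13,x14,x29} U14={x11,x18,x29} U15={x11,x22,x31} U16={x3,x6,x31} U23={x2,x5,x13} U24={x4,x7,x27} U25={x2,x4,x10,x33} U26={x3,x15,x27} U34={x28,x29,x32} U35={x2,x9,x25} U36={x16,x25,x28} U45={x4,x11,x12} U46={x21,x26,x27,x28} U56={x24,x25,x31}
  U123={x13} U126={x3} U134={x29} U145={x11} U156={x31} U235={x2} U245={x4} U246={x27} U346={x28} U356={x25}
C dims 6,15,10; δ0: rk 6, SNF 1^5·2; δ1: rk 9, SNF 1^9
Ȟ^0: (6−6)−0=0 ⇒ 0
Ȟ^1: (15−9)−6=0 plus torsion [2] ⇒ Z/2
Ȟ^2: (10−0)−9=1 ⇒ Z


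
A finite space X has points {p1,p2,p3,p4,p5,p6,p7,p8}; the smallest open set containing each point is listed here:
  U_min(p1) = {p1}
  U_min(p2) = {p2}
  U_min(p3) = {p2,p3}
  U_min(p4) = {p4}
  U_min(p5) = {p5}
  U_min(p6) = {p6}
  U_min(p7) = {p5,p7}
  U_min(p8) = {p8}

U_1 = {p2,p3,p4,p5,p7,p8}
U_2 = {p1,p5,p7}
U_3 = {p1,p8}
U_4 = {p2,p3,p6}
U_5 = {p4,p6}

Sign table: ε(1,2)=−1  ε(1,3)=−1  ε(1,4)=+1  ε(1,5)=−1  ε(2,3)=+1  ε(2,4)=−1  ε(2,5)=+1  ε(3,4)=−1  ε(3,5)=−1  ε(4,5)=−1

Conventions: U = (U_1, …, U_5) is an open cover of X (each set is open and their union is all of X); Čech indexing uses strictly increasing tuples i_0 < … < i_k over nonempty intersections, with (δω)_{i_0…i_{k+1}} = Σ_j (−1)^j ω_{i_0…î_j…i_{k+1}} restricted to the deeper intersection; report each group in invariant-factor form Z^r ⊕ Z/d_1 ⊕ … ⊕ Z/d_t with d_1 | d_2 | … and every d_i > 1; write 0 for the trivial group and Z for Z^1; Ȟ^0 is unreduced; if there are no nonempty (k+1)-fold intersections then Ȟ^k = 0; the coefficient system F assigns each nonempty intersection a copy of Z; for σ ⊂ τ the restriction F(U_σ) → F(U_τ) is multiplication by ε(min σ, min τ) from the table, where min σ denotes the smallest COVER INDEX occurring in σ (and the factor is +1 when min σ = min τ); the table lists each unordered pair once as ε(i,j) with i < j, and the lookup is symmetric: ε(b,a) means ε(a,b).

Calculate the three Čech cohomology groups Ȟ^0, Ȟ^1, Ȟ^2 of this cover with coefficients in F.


nerve of the cover:
  U12={p5,p7} U13={p8} U14={p2,p3} U15={p4} U23={p1} U45={p6}
C dims 5,6; δ0: rk 4, SNF 1^4
Ȟ^0 = (5 − 4) − 0 = 1, so Ȟ^0 ≅ Z
Ȟ^1 = (6 − 0) − 4 = 2, so Ȟ^1 ≅ Z^2
Ȟ^2 = (0 − 0) − 0 = 0, so Ȟ^2 ≅ 0

Ȟ^0 ≅ Z, Ȟ^1 ≅ Z^2 and Ȟ^2 ≅ 0


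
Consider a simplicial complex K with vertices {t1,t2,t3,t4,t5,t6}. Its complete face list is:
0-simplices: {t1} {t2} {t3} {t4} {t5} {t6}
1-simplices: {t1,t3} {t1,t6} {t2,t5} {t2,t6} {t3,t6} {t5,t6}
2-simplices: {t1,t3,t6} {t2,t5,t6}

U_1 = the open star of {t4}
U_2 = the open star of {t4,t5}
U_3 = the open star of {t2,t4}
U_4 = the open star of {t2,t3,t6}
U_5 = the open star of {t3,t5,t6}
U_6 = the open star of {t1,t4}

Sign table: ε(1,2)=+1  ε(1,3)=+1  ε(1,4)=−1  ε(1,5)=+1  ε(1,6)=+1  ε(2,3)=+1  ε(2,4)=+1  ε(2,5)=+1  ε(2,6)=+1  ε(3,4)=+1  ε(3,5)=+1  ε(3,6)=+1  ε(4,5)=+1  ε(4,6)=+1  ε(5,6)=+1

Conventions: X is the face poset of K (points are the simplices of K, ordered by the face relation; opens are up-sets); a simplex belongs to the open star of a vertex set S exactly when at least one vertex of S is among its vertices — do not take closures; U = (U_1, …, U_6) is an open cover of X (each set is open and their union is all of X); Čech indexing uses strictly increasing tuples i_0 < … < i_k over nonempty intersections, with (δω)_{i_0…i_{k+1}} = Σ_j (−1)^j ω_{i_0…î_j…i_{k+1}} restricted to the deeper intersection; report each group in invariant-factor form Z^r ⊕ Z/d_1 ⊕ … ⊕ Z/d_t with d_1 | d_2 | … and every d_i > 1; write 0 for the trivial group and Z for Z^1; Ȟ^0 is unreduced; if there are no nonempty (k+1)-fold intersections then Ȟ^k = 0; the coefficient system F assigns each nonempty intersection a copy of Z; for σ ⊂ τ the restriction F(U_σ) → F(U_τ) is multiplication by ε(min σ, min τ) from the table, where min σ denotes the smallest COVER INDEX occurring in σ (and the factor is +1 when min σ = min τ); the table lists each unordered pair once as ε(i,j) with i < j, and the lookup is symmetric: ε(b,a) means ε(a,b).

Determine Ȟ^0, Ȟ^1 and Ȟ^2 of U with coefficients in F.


intersection data:
  U1={{t4}} U2={{t4},{t5},{t2,t5},{t5,t6},{t2,t5,t6}} U3={{t2},{t4},{t2,t5},{t2,t6},{t2,t5,t6}} U4={{t2},{t3},{t6},{t1,t3},{t1,t6},{t2,t5},{t2,t6},{t3,t6},{t5,t6},{t1,t3,t6},{t2,t5,t6}} U5={{t3},{t5},{t6},{t1,t3},{t1,t6},{t2,t5},{t2,t6},{t3,t6},{t5,t6},{t1,t3,t6},{t2,t5,t6}} U6={{t1},{t4},{t1,t3},{t1,t6},{t1,t3,t6}}
  U12={{t4}} U13={{t4}} U16={{t4}} U23={{t4},{t2,t5},{t2,t5,t6}} U24={{t2,t5},{t5,t6},{t2,t5,t6}} U25={{t5},{t2,t5},{t5,t6},{t2,t5,t6}} U26={{t4}} U34={{t2},{t2,t5},{t2,t6},{t2,t5,t6}} U35={{t2,t5},{t2,t6},{t2,t5,t6}} U36={{t4}} U45={{t3},{t6},{t1,t3},{t1,t6},{t2,t5},{t2,t6},{t3,t6},{t5,t6},{t1,t3,t6},{t2,t5,t6}} U46={{t1,t3},{t1,t6},{t1,t3,t6}} U56={{t1,t3},{t1,t6},{t1,t3,t6}}
  U123={{t4}} U126={{t4}} U136={{t4}} U234={{t2,t5},{t2,t5,t6}} U235={{t2,t5},{t2,t5,t6}} U236={{t4}} U245={{t2,t5},{t5,t6},{t2,t5,t6}} U345={{t2,t5},{t2,t6},{t2,t5,t6}} U456={{t1,t3},{t1,t6},{t1,t3,t6}}
  U1236={{t4}} U2345={{t2,t5},{t2,t5,t6}}
C dims 6,13,9,2; δ0: rk 5, SNF 1^5; δ1: rk 7, SNF 1^7; δ2: rk 2, SNF 1^2
Ȟ^0 = (6 − 5) − 0 = 1, so Ȟ^0 ≅ Z
Ȟ^1 = (13 − 7) − 5 = 1, so Ȟ^1 ≅ Z
Ȟ^2 = (9 − 2) − 7 = 0, so Ȟ^2 ≅ 0

Ȟ^0(U;F) ≅ Z, Ȟ^1(U;F) ≅ Z and Ȟ^2(U;F) ≅ 0


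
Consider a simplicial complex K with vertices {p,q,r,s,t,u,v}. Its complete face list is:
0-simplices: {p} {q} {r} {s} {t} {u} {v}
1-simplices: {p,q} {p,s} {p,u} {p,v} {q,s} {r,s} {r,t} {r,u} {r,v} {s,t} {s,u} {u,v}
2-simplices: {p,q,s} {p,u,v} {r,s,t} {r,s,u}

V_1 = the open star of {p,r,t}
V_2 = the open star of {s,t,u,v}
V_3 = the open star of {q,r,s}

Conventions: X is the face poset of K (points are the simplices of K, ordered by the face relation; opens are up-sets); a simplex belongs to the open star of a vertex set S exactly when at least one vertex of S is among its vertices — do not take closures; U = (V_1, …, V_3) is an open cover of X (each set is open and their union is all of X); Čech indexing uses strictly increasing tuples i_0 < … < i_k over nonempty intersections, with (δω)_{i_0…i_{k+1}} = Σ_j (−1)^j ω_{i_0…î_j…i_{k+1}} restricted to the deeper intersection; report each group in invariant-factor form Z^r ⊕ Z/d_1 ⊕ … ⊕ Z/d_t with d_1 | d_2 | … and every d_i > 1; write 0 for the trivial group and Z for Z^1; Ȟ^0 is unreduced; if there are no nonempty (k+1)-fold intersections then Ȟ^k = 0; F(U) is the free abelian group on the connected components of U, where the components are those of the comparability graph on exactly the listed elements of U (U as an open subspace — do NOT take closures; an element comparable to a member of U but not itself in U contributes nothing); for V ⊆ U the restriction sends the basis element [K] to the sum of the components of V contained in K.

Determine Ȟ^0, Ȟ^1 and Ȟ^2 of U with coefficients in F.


Ȟ^0 ≅ Z, Ȟ^1 ≅ Z^2, Ȟ^2 ≅ 0

cover nerve:
  V1={{p},{r},{t},{p,q},{p,s},{p,u},{p,v},{r,s},{r,t},{r,u},{r,v},{s,t},{p,q,s},{p,u,v},{r,s,t},{r,s,u}} V2={{s},{t},{u},{v},{p,s},{p,u},{p,v},{q,s},{r,s},{r,t},{r,u},{r,v},{s,t},{s,u},{u,v},{p,q,s},{p,u,v},{r,s,t},{r,s,u}} V3={{q},{r},{s},{p,q},{p,s},{q,s},{r,s},{r,t},{r,u},{r,v},{s,t},{s,u},{p,q,s},{r,s,t},{r,s,u}}
  V12={{t},{p,s},{p,u},{p,v},{r,s},{r,t},{r,u},{r,v},{s,t},{p,q,s},{p,u,v},{r,s,t},{r,s,u}} V13={{r},{p,q},{p,s},{r,s},{r,t},{r,u},{r,v},{s,t},{p,q,s},{r,s,t},{r,s,u}} V23={{s},{p,s},{q,s},{r,s},{r,t},{r,u},{r,v},{s,t},{s,u},{p,q,s},{r,s,t},{r,s,u}}
  V123={{p,s},{r,s},{r,t},{r,u},{r,v},{s,t},{p,q,s},{r,s,t},{r,s,u}}
components per intersection:
  V1: {{p},{p,q},{p,s},{p,u},{p,v},{p,q,s},{p,u,v}} {{r},{t},{r,s},{r,t},{r,u},{r,v},{s,t},{r,s,t},{r,s,u}}
  V2: {{s},{t},{u},{v},{p,s},{p,u},{p,v},{q,s},{r,s},{r,t},{r,u},{r,v},{s,t},{s,u},{u,v},{p,q,s},{p,u,v},{r,s,t},{r,s,u}}
  V3: {{q},{r},{s},{p,q},{p,s},{q,s},{r,s},{r,t},{r,u},{r,v},{s,t},{s,u},{p,q,s},{r,s,t},{r,s,u}}
  V12: {{t},{r,s},{r,t},{r,u},{s,t},{r,s,t},{r,s,u}} {{p,s},{p,q,s}} {{p,u},{p,v},{p,u,v}} {{r,v}}
  V13: {{r},{r,s},{r,t},{r,u},{r,v},{s,t},{r,s,t},{r,s,u}} {{p,q},{p,s},{p,q,s}}
  V23: {{s},{p,s},{q,s},{r,s},{r,t},{r,u},{s,t},{s,u},{p,q,s},{r,s,t},{r,s,u}} {{r,v}}
  V123: {{p,s},{p,q,s}} {{r,s},{r,t},{r,u},{s,t},{r,s,t},{r,s,u}} {{r,v}}
C dims 4,8,3; δ0: rk 3, SNF 1^3; δ1: rk 3, SNF 1^3
Ȟ^0: (4−3)−0=1 ⇒ Z
Ȟ^1: (8−3)−3=2 ⇒ Z^2
Ȟ^2: (3−0)−3=0 ⇒ 0


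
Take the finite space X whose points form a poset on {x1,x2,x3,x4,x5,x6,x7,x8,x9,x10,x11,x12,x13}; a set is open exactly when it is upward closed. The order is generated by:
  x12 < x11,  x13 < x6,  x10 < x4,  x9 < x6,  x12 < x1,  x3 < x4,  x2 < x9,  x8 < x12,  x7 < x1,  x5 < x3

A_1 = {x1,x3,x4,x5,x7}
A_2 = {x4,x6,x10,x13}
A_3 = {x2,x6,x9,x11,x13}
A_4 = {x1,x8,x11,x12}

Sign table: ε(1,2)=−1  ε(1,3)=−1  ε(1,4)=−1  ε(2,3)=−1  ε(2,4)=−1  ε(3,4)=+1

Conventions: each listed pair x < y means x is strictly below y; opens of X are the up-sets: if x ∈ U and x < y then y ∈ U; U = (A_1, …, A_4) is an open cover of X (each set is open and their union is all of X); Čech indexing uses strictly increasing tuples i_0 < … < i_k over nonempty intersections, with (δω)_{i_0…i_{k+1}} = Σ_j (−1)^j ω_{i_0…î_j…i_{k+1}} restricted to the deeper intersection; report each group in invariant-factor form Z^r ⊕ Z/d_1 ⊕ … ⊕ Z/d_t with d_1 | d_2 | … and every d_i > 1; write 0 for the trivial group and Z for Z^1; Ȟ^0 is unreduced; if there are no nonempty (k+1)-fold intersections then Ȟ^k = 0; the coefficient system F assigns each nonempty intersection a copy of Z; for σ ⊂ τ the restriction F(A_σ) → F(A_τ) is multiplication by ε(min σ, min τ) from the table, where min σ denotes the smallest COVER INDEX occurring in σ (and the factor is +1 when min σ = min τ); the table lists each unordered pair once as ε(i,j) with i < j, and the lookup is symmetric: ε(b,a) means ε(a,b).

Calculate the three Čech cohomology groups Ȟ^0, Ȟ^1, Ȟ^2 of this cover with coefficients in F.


Ȟ^0 = 0; Ȟ^1 = Z/2; Ȟ^2 = 0

nonempty intersections:
  A12={x4} A14={x1} A23={x6,x13} A34={x11}
C dims 4,4; δ0: rk 4, SNF 1^3·2
Ȟ^0: (4−4)−0=0 ⇒ 0
Ȟ^1: (4−0)−4=0 plus torsion [2] ⇒ Z/2
Ȟ^2: (0−0)−0=0 ⇒ 0


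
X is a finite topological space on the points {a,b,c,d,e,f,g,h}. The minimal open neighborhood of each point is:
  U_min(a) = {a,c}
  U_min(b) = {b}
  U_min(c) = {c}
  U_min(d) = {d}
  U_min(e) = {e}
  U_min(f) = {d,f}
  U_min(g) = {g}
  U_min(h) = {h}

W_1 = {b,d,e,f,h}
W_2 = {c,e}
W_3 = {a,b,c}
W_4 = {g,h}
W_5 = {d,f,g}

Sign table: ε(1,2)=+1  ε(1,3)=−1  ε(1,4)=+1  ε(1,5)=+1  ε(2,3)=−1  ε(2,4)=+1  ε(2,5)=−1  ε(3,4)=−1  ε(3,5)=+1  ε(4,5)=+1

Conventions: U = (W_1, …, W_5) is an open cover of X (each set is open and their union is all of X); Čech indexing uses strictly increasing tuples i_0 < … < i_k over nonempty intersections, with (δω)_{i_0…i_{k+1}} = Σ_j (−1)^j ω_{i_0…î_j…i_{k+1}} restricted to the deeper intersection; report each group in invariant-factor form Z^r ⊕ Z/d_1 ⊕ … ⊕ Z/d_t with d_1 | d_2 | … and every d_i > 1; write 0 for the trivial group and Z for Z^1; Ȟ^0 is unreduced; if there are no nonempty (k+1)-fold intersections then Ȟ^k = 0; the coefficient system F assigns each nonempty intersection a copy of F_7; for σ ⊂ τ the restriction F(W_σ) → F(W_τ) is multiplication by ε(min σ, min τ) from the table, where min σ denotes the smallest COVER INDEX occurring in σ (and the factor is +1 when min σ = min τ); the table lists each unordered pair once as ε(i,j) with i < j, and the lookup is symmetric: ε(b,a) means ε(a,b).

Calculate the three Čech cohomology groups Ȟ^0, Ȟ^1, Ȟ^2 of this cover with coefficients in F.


Ȟ^0 ≅ Z/7, Ȟ^1 ≅ Z/7 ⊕ Z/7 and Ȟ^2 ≅ 0

intersection data:
  W12={e} W13={b} W14={h} W15={d,f} W23={c} W45={g}
C dims 5,6; δ0: rk_F7 4
Ȟ^0 = (5 − 4) − 0 = 1, so Ȟ^0 ≅ Z/7
Ȟ^1 = (6 − 0) − 4 = 2, so Ȟ^1 ≅ Z/7 ⊕ Z/7
Ȟ^2 = (0 − 0) − 0 = 0, so Ȟ^2 ≅ 0


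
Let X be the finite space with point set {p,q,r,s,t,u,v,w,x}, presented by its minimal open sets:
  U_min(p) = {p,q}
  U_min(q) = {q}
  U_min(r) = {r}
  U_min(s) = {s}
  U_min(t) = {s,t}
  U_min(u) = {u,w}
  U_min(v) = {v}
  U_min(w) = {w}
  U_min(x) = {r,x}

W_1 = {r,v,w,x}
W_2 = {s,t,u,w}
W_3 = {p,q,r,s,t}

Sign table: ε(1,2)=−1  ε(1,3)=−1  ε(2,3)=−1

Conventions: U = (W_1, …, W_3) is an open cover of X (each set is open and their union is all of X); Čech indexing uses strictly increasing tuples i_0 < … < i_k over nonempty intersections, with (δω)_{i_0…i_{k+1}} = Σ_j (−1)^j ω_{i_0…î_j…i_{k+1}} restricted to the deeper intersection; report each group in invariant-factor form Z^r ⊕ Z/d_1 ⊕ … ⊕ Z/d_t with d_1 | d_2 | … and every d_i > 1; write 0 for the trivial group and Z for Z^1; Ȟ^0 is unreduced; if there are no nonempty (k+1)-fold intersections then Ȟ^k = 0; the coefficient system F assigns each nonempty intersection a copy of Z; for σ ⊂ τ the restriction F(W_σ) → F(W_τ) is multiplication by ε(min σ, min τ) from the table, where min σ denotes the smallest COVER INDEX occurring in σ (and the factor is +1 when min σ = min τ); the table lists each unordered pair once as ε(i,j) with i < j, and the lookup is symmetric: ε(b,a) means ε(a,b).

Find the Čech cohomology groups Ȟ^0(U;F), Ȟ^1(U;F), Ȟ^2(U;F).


cover nerve:
  W12={w} W13={r} W23={s,t}
C dims 3,3; δ0: rk 3, SNF 1^2·2
Ȟ^0: (3−3)−0=0 ⇒ 0
Ȟ^1: (3−0)−3=0 plus torsion [2] ⇒ Z/2
Ȟ^2: (0−0)−0=0 ⇒ 0

Ȟ^0 ≅ 0, Ȟ^1 ≅ Z/2, Ȟ^2 ≅ 0


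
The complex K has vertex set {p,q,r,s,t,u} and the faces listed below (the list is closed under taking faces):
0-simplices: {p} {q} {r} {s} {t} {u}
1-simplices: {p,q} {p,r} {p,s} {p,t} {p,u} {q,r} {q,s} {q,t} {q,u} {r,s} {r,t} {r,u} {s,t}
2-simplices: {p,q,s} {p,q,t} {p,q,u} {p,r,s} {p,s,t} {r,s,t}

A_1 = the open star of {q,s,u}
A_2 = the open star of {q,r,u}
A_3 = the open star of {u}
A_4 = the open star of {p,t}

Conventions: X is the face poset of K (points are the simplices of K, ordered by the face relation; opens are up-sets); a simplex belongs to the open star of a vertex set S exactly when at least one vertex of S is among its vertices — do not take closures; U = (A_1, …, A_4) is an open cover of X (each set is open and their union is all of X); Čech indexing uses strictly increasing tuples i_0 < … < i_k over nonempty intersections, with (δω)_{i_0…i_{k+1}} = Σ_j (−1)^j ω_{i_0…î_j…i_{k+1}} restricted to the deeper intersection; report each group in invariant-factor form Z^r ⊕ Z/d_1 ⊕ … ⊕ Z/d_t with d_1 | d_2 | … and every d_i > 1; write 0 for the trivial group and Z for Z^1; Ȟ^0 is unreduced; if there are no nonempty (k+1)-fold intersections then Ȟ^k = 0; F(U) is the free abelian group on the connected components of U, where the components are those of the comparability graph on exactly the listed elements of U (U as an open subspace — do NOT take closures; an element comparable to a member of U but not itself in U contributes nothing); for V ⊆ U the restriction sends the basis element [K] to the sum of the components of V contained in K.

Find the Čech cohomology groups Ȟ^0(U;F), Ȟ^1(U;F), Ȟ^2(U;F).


nonempty intersections:
  A1={{q},{s},{u},{p,q},{p,s},{p,u},{q,r},{q,s},{q,t},{q,u},{r,s},{r,u},{s,t},{p,q,s},{p,q,t},{p,q,u},{p,r,s},{p,s,t},{r,s,t}} A2={{q},{r},{u},{p,q},{p,r},{p,u},{q,r},{q,s},{q,t},{q,u},{r,s},{r,t},{r,u},{p,q,s},{p,q,t},{p,q,u},{p,r,s},{r,s,t}} A3={{u},{p,u},{q,u},{r,u},{p,q,u}} A4={{p},{t},{p,q},{p,r},{p,s},{p,t},{p,u},{q,t},{r,t},{s,t},{p,q,s},{p,q,t},{p,q,u},{p,r,s},{p,s,t},{r,s,t}}
  A12={{q},{u},{p,q},{p,u},{q,r},{q,s},{q,t},{q,u},{r,s},{r,u},{p,q,s},{p,q,t},{p,q,u},{p,r,s},{r,s,t}} A13={{u},{p,u},{q,u},{r,u},{p,q,u}} A14={{p,q},{p,s},{p,u},{q,t},{s,t},{p,q,s},{p,q,t},{p,q,u},{p,r,s},{p,s,t},{r,s,t}} A23={{u},{p,u},{q,u},{r,u},{p,q,u}} A24={{p,q},{p,r},{p,u},{q,t},{r,t},{p,q,s},{p,q,t},{p,q,u},{p,r,s},{r,s,t}} A34={{p,u},{p,q,u}}
  A123={{u},{p,u},{q,u},{r,u},{p,q,u}} A124={{p,q},{p,u},{q,t},{p,q,s},{p,q,t},{p,q,u},{p,r,s},{r,s,t}} A134={{p,u},{p,q,u}} A234={{p,u},{p,q,u}}
  A1234={{p,u},{p,q,u}}
components per intersection:
  A1: {{q},{s},{u},{p,q},{p,s},{p,u},{q,r},{q,s},{q,t},{q,u},{r,s},{r,u},{s,t},{p,q,s},{p,q,t},{p,q,u},{p,r,s},{p,s,t},{r,s,t}}
  A2: {{q},{r},{u},{p,q},{p,r},{p,u},{q,r},{q,s},{q,t},{q,u},{r,s},{r,t},{r,u},{p,q,s},{p,q,t},{p,q,u},{p,r,s},{r,s,t}}
  A3: {{u},{p,u},{q,u},{r,u},{p,q,u}}
  A4: {{p},{t},{p,q},{p,r},{p,s},{p,t},{p,u},{q,t},{r,t},{s,t},{p,q,s},{p,q,t},{p,q,u},{p,r,s},{p,s,t},{r,s,t}}
  A12: {{q},{u},{p,q},{p,u},{q,r},{q,s},{q,t},{q,u},{r,u},{p,q,s},{p,q,t},{p,q,u}} {{r,s},{p,r,s},{r,s,t}}
  A13: {{u},{p,u},{q,u},{r,u},{p,q,u}}
  A14: {{p,q},{p,s},{p,u},{q,t},{s,t},{p,q,s},{p,q,t},{p,q,u},{p,r,s},{p,s,t},{r,s,t}}
  A23: {{u},{p,u},{q,u},{r,u},{p,q,u}}
  A24: {{p,q},{p,u},{q,t},{p,q,s},{p,q,t},{p,q,u}} {{p,r},{p,r,s}} {{r,t},{r,s,t}}
  A34: {{p,u},{p,q,u}}
  A123: {{u},{p,u},{q,u},{r,u},{p,q,u}}
  A124: {{p,q},{p,u},{q,t},{p,q,s},{p,q,t},{p,q,u}} {{p,r,s}} {{r,s,t}}
  A134: {{p,u},{p,q,u}}
  A234: {{p,u},{p,q,u}}
  A1234: {{p,u},{p,q,u}}
C dims 4,9,6,1; δ0: rk 3, SNF 1^3; δ1: rk 5, SNF 1^5; δ2: rk 1, SNF 1^1
Ȟ^0: (4−3)−0=1 ⇒ Z
Ȟ^1: (9−5)−3=1 ⇒ Z
Ȟ^2: (6−1)−5=0 ⇒ 0

Ȟ^0(U;F) ≅ Z,  Ȟ^1(U;F) ≅ Z,  Ȟ^2(U;F) ≅ 0


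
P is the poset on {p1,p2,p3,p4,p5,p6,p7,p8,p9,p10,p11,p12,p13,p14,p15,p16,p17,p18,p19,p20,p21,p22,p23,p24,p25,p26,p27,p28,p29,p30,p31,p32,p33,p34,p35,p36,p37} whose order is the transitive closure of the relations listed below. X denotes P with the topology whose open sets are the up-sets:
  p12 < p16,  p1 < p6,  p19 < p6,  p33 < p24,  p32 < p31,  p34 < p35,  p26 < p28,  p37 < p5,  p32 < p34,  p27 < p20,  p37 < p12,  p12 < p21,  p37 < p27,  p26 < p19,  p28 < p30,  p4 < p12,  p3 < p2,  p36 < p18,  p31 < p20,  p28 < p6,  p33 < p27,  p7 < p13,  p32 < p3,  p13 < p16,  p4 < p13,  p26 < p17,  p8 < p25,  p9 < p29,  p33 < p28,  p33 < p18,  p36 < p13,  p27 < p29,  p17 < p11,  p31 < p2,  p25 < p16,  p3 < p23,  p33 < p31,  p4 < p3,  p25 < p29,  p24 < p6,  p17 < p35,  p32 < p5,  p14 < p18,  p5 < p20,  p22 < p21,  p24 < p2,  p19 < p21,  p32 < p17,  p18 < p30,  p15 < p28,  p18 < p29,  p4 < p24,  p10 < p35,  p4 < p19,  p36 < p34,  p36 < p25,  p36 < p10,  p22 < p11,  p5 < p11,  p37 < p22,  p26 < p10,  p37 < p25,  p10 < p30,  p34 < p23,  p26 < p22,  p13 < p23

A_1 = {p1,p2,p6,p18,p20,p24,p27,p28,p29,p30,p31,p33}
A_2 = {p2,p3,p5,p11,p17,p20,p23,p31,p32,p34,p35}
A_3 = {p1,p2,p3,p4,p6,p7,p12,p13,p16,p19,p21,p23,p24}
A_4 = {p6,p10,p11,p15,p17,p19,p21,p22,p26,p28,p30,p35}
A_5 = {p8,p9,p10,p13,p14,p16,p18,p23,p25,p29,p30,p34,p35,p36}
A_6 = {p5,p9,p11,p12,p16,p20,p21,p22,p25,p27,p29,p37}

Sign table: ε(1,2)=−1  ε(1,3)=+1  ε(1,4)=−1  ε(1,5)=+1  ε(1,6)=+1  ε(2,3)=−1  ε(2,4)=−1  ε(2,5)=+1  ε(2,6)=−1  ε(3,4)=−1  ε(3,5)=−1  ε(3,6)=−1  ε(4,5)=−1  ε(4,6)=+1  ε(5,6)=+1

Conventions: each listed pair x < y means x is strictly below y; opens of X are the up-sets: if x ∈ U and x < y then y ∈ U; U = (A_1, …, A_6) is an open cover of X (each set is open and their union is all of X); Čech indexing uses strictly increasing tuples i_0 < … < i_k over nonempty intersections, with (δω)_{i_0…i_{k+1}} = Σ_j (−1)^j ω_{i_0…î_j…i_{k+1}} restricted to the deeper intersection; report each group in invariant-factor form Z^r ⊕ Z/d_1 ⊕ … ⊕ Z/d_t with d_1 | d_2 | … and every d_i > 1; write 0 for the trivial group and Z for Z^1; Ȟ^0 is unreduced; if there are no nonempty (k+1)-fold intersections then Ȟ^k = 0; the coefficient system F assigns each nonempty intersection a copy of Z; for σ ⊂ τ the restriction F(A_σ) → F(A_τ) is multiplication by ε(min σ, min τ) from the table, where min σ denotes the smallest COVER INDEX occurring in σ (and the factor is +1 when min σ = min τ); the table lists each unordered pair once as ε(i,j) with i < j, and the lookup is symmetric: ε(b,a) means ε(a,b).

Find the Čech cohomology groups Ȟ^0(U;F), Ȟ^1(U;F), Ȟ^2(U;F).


Ȟ^0(U;F) ≅ 0, Ȟ^1(U;F) ≅ Z/2 and Ȟ^2(U;F) ≅ Z

nonempty overlaps:
  A12={p2,p20,p31} A13={p1,p2,p6,p24} A14={p6,p28,p30} A15={p18,p29,p30} A16={p20,p27,p29} A23={p2,p3,p23} A24={p11,p17,p35} A25={p23,p34,p35} A26={p5,p11,p20} A34={p6,p19,p21} A35={p13,p16,p23} A36={p12,p16,p21} A45={p10,p30,p35} A46={p11,p21,p22} A56={p9,p16,p25,p29}
  A123={p2} A126={p20} A134={p6} A145={p30} A156={p29} A235={p23} A245={p35} A246={p11} A346={p21} A356={p16}
C dims 6,15,10; δ0: rk 6, SNF 1^5·2; δ1: rk 9, SNF 1^9
degree 0: 6−6−0 = 0 → Ȟ^0 ≅ 0
degree 1: 15−9−6 = 0 plus torsion [2] → Ȟ^1 ≅ Z/2
degree 2: 10−0−9 = 1 → Ȟ^2 ≅ Z


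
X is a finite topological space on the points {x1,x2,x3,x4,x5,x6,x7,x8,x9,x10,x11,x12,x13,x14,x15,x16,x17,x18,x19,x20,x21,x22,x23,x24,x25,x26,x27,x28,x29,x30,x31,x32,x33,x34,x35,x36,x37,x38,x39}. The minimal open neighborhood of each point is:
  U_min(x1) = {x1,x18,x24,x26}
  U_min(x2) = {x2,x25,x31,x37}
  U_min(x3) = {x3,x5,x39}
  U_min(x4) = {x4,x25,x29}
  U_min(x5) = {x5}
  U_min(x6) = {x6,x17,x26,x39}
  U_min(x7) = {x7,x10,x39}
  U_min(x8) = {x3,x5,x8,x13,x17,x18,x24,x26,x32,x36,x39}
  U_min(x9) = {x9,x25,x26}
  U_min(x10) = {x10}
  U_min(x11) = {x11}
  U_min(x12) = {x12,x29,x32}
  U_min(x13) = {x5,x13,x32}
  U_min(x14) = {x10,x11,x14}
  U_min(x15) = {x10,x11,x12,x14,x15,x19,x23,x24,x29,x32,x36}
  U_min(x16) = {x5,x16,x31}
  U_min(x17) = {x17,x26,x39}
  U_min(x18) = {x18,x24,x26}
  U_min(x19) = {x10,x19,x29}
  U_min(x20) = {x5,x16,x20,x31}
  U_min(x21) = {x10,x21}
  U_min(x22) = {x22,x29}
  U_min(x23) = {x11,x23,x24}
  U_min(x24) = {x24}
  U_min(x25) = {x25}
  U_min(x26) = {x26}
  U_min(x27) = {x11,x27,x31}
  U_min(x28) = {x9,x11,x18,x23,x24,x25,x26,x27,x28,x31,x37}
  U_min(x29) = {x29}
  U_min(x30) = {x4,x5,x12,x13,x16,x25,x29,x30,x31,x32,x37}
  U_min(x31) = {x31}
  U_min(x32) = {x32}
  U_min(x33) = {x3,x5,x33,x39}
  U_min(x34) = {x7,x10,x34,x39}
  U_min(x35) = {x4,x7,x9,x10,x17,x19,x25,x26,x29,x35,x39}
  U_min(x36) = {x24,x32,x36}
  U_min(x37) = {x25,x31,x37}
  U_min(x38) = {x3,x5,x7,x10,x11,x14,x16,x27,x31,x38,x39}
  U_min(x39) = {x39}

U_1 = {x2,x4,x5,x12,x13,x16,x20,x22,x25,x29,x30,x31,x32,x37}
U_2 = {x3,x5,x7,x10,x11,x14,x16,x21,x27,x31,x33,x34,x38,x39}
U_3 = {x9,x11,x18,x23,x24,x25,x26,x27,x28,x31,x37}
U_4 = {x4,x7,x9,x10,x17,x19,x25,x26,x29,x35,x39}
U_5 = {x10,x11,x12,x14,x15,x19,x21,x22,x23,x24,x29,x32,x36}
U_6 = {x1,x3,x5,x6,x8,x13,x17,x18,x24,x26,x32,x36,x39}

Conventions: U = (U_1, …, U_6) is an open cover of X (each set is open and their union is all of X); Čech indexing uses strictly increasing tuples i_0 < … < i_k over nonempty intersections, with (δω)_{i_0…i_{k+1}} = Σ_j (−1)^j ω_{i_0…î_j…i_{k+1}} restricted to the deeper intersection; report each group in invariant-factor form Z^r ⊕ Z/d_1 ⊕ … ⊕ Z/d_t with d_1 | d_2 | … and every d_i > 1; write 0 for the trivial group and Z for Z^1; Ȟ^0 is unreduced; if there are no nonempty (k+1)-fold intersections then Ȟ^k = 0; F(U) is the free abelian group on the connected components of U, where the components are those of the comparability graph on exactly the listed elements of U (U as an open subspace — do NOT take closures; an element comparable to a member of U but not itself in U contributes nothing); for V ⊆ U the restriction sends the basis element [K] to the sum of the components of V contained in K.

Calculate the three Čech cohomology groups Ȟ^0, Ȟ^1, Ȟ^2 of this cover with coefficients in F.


Ȟ^0 ≅ Z,  Ȟ^1 ≅ 0,  Ȟ^2 ≅ Z/2

nonempty intersections:
  U12={x5,x16,x31} U13={x25,x31,x37} U14={x4,x25,x29} U15={x12,x22,x29,x32} U16={x5,x13,x32} U23={x11,x27,x31} U24={x7,x10,x39} U25={x10,x11,x14,x21} U26={x3,x5,x39} U34={x9,x25,x26} U35={x11,x23,x24} U36={x18,x24,x26} U45={x10,x19,x29} U46={x17,x26,x39} U56={x24,x32,x36}
  U123={x31} U126={x5} U134={x25} U145={x29} U156={x32} U235={x11} U245={x10} U246={x39} U346={x26} U356={x24}
components per intersection:
  U1: {x2,x4,x5,x12,x13,x16,x20,x22,x25,x29,x30,x31,x32,x37}
  U2: {x3,x5,x7,x10,x11,x14,x16,x21,x27,x31,x33,x34,x38,x39}
  U3: {x9,x11,x18,x23,x24,x25,x26,x27,x28,x31,x37}
  U4: {x4,x7,x9,x10,x17,x19,x25,x26,x29,x35,x39}
  U5: {x10,x11,x12,x14,x15,x19,x21,x22,x23,x24,x29,x32,x36}
  U6: {x1,x3,x5,x6,x8,x13,x17,x18,x24,x26,x32,x36,x39}
  U12: {x5,x16,x31}
  U13: {x25,x31,x37}
  U14: {x4,x25,x29}
  U15: {x12,x22,x29,x32}
  U16: {x5,x13,x32}
  U23: {x11,x27,x31}
  U24: {x7,x10,x39}
  U25: {x10,x11,x14,x21}
  U26: {x3,x5,x39}
  U34: {x9,x25,x26}
  U35: {x11,x23,x24}
  U36: {x18,x24,x26}
  U45: {x10,x19,x29}
  U46: {x17,x26,x39}
  U56: {x24,x32,x36}
  U123: {x31}
  U126: {x5}
  U134: {x25}
  U145: {x29}
  U156: {x32}
  U235: {x11}
  U245: {x10}
  U246: {x39}
  U346: {x26}
  U356: {x24}
C dims 6,15,10; δ0: rk 5, SNF 1^5; δ1: rk 10, SNF 1^9·2
Ȟ^0: (6−5)−0=1 ⇒ Z
Ȟ^1: (15−10)−5=0 ⇒ 0
Ȟ^2: (10−0)−10=0 plus torsion [2] ⇒ Z/2


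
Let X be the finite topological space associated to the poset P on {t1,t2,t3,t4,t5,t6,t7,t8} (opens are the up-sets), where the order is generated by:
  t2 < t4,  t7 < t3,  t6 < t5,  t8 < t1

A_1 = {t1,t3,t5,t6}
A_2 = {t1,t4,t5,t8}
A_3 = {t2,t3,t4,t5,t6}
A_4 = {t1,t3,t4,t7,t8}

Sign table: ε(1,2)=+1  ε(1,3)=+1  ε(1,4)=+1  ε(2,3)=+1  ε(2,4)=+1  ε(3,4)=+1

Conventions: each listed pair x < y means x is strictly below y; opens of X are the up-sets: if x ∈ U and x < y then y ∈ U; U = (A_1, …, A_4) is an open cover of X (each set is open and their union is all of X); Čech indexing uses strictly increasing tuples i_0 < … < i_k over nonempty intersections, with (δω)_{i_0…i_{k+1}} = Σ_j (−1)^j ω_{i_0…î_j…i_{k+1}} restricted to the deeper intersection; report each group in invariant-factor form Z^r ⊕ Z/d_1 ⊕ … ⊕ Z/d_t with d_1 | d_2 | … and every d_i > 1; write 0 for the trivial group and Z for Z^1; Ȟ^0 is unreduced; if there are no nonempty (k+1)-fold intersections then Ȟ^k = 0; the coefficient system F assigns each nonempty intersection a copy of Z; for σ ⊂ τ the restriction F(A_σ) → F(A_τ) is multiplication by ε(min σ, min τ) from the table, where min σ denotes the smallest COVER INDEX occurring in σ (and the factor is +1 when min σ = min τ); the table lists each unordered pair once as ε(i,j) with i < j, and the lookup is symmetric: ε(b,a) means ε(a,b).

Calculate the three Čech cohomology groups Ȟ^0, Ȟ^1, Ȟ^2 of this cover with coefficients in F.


nerve simplices:
  A12={t1,t5} A13={t3,t5,t6} A14={t1,t3} A23={t4,t5} A24={t1,t4,t8} A34={t3,t4}
  A123={t5} A124={t1} A134={t3} A234={t4}
C dims 4,6,4; δ0: rk 3, SNF 1^3; δ1: rk 3, SNF 1^3
degree 0: 4−3−0 = 1 → Ȟ^0 ≅ Z
degree 1: 6−3−3 = 0 → Ȟ^1 ≅ 0
degree 2: 4−0−3 = 1 → Ȟ^2 ≅ Z

Ȟ^0 ≅ Z; Ȟ^1 ≅ 0; Ȟ^2 ≅ Z


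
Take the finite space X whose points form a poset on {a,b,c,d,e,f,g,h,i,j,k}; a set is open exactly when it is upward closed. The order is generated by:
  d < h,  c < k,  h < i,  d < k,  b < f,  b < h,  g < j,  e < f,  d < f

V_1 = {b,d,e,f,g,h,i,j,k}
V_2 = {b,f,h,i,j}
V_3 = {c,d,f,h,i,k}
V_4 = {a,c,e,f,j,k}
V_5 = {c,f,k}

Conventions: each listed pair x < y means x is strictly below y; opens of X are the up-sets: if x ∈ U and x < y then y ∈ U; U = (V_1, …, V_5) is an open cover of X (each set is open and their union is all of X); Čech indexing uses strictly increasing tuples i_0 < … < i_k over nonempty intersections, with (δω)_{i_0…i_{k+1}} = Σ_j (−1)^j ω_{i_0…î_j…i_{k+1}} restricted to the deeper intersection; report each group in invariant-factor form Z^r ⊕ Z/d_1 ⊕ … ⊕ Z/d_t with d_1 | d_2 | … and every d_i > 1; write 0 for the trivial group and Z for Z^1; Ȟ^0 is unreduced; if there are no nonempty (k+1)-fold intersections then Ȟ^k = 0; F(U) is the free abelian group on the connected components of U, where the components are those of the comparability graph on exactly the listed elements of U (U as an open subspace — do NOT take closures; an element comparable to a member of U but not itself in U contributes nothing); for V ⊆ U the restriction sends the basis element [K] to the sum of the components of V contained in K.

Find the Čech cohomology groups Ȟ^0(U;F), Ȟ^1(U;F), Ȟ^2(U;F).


intersection data:
  V12={b,f,h,i,j} V13={d,f,h,i,k} V14={e,f,j,k} V15={f,k} V23={f,h,i} V24={f,j} V25={f} V34={c,f,k} V35={c,f,k} V45={c,f,k}
  V123={f,h,i} V124={f,j} V125={f} V134={f,k} V135={f,k} V145={f,k} V234={f} V235={f} V245={f} V345={c,f,k}
  V1234={f} V1235={f} V1245={f} V1345={f,k} V2345={f}
  V12345={f}
components per intersection:
  V1: {b,d,e,f,h,i,k} {g,j}
  V2: {b,f,h,i} {j}
  V3: {c,d,f,h,i,k}
  V4: {a} {c,k} {e,f} {j}
  V5: {c,k} {f}
  V12: {b,f,h,i} {j}
  V13: {d,f,h,i,k}
  V14: {e,f} {j} {k}
  V15: {f} {k}
  V23: {f} {h,i}
  V24: {f} {j}
  V25: {f}
  V34: {c,k} {f}
  V35: {c,k} {f}
  V45: {c,k} {f}
  V123: {f} {h,i}
  V124: {f} {j}
  V125: {f}
  V134: {f} {k}
  V135: {f} {k}
  V145: {f} {k}
  V234: {f}
  V235: {f}
  V245: {f}
  V345: {c,k} {f}
  V1234: {f}
  V1235: {f}
  V1245: {f}
  V1345: {f} {k}
  V2345: {f}
  V12345: {f}
C dims 11,19,16,6; δ0: rk 8, SNF 1^8; δ1: rk 11, SNF 1^11; δ2: rk 5, SNF 1^5
Ȟ^0 = (11 − 8) − 0 = 3, so Ȟ^0 ≅ Z^3
Ȟ^1 = (19 − 11) − 8 = 0, so Ȟ^1 ≅ 0
Ȟ^2 = (16 − 5) − 11 = 0, so Ȟ^2 ≅ 0

Ȟ^0(U;F) ≅ Z^3, Ȟ^1(U;F) ≅ 0, Ȟ^2(U;F) ≅ 0


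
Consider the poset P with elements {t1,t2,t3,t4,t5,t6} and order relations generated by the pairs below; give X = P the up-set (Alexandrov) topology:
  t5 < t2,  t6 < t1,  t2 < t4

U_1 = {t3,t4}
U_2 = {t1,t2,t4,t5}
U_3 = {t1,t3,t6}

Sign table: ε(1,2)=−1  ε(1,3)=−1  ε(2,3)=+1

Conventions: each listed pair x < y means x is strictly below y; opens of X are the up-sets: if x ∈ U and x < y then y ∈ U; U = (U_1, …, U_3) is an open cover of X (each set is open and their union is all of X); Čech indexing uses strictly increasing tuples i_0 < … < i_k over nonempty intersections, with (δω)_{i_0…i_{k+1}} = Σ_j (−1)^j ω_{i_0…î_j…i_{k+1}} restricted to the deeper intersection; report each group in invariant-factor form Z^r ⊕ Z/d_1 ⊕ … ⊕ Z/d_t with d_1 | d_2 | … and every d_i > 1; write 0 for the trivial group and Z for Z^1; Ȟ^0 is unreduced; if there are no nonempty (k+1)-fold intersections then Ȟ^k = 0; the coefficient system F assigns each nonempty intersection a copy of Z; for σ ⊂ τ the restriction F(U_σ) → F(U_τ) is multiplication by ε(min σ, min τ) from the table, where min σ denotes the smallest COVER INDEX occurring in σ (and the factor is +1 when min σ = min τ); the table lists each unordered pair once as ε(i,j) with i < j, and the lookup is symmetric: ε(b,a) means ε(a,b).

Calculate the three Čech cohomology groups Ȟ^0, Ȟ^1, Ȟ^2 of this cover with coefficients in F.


Ȟ^0 ≅ Z,  Ȟ^1 ≅ Z,  Ȟ^2 ≅ 0

nonempty overlaps:
  U12={t4} U13={t3} U23={t1}
C dims 3,3; δ0: rk 2, SNF 1^2
degree 0: 3−2−0 = 1 → Ȟ^0 ≅ Z
degree 1: 3−0−2 = 1 → Ȟ^1 ≅ Z
degree 2: 0−0−0 = 0 → Ȟ^2 ≅ 0


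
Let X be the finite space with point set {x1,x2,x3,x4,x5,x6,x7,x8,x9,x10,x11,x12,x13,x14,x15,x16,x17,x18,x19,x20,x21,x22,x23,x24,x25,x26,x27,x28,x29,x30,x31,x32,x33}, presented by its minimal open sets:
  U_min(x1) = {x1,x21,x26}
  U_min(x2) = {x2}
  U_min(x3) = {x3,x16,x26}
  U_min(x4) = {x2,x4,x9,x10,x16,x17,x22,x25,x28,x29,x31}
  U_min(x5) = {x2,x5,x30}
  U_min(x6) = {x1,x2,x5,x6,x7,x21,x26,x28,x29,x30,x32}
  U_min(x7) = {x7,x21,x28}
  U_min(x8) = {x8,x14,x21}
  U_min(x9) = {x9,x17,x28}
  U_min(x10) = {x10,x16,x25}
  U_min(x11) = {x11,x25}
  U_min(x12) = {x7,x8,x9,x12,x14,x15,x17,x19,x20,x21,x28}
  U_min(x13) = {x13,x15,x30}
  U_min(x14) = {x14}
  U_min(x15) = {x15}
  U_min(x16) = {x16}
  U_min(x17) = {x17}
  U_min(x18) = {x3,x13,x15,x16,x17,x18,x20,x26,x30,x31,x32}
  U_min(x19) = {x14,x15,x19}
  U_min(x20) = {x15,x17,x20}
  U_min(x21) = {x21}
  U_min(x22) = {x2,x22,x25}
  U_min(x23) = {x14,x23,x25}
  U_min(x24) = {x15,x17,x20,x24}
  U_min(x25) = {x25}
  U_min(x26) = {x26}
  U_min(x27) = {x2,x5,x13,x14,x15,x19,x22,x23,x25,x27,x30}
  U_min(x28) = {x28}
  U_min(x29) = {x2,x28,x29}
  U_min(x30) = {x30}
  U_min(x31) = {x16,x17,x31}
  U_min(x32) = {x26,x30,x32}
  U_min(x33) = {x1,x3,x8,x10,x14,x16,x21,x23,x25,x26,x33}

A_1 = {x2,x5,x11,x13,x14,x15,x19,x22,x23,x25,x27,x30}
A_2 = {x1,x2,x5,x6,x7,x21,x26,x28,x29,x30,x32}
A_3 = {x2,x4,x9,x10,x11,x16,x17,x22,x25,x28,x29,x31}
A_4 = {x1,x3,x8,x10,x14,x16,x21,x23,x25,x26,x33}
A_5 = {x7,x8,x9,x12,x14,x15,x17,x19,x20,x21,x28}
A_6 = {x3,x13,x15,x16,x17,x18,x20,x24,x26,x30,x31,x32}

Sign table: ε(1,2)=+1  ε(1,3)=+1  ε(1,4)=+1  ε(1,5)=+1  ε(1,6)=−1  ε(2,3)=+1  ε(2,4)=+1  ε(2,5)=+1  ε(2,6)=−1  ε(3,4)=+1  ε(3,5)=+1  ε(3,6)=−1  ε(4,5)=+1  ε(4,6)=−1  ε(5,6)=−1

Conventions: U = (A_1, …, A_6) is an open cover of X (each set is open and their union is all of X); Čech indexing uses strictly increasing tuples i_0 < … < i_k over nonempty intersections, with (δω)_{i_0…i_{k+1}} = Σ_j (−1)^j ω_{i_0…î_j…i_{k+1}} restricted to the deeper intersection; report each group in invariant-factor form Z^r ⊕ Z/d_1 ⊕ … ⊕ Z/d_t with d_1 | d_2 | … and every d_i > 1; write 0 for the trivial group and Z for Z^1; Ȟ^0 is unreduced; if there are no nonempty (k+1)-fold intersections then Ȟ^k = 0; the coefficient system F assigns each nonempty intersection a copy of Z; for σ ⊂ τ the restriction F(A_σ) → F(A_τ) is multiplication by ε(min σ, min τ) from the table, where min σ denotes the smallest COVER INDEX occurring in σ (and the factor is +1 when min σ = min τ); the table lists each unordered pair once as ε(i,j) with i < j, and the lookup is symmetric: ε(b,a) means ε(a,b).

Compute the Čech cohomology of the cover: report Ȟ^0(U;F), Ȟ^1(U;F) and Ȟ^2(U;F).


intersection data:
  A12={x2,x5,x30} A13={x2,x11,x22,x25} A14={x14,x23,x25} A15={x14,x15,x19} A16={x13,x15,x30} A23={x2,x28,x29} A24={x1,x21,x26} A25={x7,x21,x28} A26={x26,x30,x32} A34={x10,x16,x25} A35={x9,x17,x28} A36={x16,x17,x31} A45={x8,x14,x21} A46={x3,x16,x26} A56={x15,x17,x20}
  A123={x2} A126={x30} A134={x25} A145={x14} A156={x15} A235={x28} A245={x21} A246={x26} A346={x16} A356={x17}
C dims 6,15,10; δ0: rk 5, SNF 1^5; δ1: rk 10, SNF 1^9·2
Ȟ^0 = (6 − 5) − 0 = 1, so Ȟ^0 ≅ Z
Ȟ^1 = (15 − 10) − 5 = 0, so Ȟ^1 ≅ 0
Ȟ^2 = (10 − 0) − 10 = 0 plus torsion [2], so Ȟ^2 ≅ Z/2

Ȟ^0 = Z; Ȟ^1 = 0; Ȟ^2 = Z/2
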